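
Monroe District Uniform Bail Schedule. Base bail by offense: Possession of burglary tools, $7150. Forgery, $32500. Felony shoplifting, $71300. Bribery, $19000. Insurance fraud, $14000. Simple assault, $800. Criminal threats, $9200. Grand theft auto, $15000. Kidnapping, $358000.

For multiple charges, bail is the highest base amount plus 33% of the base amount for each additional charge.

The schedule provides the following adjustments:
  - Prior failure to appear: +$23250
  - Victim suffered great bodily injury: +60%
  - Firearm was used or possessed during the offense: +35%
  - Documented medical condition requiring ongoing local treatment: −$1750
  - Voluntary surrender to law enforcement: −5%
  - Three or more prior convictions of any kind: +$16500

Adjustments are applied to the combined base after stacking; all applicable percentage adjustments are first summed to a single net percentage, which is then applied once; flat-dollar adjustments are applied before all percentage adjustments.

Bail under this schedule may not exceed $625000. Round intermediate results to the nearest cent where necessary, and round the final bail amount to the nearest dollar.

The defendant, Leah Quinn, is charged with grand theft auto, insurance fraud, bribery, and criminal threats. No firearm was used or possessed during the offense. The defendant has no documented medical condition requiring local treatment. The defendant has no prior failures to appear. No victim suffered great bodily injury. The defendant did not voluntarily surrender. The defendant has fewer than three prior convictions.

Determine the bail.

$31606

Base amounts from the schedule: grand theft auto $15000; insurance fraud $14000; bribery $19000; criminal threats $9200.
Stacking rule: highest base plus 33% of each additional charge. Highest is bribery at $19000. Additional: $15000 × 33% = $4950; $14000 × 33% = $4620; $9200 × 33% = $3036. Combined base = $19000 + $12606 = $31606.
No adjustment factors apply to this defendant.
$31606 is within the $625000 maximum.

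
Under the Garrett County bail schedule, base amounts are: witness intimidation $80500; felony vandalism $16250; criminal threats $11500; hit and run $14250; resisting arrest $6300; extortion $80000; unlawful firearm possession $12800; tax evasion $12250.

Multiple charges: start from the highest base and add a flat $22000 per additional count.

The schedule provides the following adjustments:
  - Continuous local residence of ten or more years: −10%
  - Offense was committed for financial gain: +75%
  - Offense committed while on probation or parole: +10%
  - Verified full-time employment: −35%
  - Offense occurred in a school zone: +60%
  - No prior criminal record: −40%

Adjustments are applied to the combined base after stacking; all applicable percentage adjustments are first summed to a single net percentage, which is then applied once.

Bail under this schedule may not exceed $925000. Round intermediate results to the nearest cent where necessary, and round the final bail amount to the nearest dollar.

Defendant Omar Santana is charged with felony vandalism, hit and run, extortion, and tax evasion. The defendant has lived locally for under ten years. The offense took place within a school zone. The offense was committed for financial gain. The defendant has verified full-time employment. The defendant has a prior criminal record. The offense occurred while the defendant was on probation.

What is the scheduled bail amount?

Base amounts from the schedule: felony vandalism $16250; hit and run $14250; extortion $80000; tax evasion $12250.
Stacking rule: highest base plus $22000 per additional charge. Highest is extortion at $80000; 3 additional charges → +$66000. Combined base = $146000.
Net percentage adjustment: +75% +10% −35% +60% = +110%. $146000 × 2.1 = $306600.
$306600 is within the $925000 maximum.

$306600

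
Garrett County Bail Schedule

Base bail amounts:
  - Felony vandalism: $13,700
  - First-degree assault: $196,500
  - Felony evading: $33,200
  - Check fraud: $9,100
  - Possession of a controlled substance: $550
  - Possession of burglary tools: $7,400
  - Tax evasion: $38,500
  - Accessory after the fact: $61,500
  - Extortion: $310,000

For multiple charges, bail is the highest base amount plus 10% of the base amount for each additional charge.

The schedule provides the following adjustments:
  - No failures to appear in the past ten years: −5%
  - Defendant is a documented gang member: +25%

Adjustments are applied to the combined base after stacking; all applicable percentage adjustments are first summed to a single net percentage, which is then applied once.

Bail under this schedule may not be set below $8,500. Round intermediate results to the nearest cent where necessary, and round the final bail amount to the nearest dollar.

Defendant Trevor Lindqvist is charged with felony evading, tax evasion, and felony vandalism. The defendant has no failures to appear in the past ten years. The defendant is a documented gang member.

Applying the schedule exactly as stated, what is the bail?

Base amounts from the schedule: felony evading $33,200; tax evasion $38,500; felony vandalism $13,700.
Stacking rule: highest base plus 10% of each additional charge. Highest is tax evasion at $38,500. Additional: $33,200 × 10% = $3,320; $13,700 × 10% = $1,370. Combined base = $38,500 + $4,690 = $43,190.
Net percentage adjustment: −5% +25% = +20%. $43,190 × 1.2 = $51,828.
$51,828 is at or above the $8,500 minimum.

$51,828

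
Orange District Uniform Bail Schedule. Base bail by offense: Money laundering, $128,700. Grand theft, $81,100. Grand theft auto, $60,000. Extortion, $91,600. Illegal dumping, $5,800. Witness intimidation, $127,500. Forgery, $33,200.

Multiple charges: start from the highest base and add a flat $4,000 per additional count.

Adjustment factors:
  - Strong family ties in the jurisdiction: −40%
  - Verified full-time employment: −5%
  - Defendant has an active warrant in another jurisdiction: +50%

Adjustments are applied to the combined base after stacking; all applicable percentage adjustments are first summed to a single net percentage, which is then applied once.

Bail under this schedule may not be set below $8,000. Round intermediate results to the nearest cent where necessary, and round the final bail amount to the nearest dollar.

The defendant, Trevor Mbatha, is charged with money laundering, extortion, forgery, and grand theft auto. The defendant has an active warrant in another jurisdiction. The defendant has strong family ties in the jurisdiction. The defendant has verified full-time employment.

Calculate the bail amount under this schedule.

Base amounts from the schedule: money laundering $128,700; extortion $91,600; forgery $33,200; grand theft auto $60,000.
Stacking rule: highest base plus $4,000 per additional charge. Highest is money laundering at $128,700; 3 additional charges → +$12,000. Combined base = $140,700.
Net percentage adjustment: −40% −5% +50% = +5%. $140,700 × 1.05 = $147,735.
$147,735 is at or above the $8,000 minimum.

$147,735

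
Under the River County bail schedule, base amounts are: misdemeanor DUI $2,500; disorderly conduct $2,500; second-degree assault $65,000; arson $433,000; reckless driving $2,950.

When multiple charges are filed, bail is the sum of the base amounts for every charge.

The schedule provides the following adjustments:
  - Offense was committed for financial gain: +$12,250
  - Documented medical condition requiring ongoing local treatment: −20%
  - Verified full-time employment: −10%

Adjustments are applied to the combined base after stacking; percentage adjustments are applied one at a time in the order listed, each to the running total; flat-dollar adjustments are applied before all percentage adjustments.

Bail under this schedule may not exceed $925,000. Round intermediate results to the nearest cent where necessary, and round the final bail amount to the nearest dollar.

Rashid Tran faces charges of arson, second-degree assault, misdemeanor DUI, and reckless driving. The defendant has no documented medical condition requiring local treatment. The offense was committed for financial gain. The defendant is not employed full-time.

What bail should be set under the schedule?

Base amounts from the schedule: arson $433,000; second-degree assault $65,000; misdemeanor DUI $2,500; reckless driving $2,950.
Stacking rule: sum of all bases. $433,000 + $65,000 + $2,500 + $2,950 = $503,450.
Offense was committed for financial gain (+$12,250 flat): $503,450 + $12,250 = $515,700.
$515,700 is within the $925,000 maximum.

$515,700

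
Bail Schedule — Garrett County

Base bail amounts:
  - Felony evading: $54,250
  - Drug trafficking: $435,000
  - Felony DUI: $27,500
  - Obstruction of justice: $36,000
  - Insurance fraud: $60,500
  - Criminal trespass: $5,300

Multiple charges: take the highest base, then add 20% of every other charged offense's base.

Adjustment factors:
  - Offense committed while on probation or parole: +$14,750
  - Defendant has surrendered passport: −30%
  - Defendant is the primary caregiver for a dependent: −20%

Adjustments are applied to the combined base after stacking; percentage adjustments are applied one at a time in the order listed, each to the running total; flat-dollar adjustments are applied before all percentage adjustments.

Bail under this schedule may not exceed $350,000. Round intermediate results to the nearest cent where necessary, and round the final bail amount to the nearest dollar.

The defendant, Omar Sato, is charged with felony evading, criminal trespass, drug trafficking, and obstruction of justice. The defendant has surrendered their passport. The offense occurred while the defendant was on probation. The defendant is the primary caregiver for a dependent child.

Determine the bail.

Base amounts from the schedule: felony evading $54,250; criminal trespass $5,300; drug trafficking $435,000; obstruction of justice $36,000.
Stacking rule: highest base plus 20% of each additional charge. Highest is drug trafficking at $435,000. Additional: $54,250 × 20% = $10,850; $5,300 × 20% = $1,060; $36,000 × 20% = $7,200. Combined base = $435,000 + $19,110 = $454,110.
Offense committed while on probation or parole (+$14,750 flat): $454,110 + $14,750 = $468,860.
Defendant has surrendered passport (−30%): $468,860 × 0.7 = $328,202.
Defendant is the primary caregiver for a dependent (−20%): $328,202 × 0.8 = $262,561.60.
$262,561.60 is within the $350,000 maximum.
Rounded to the nearest dollar: $262,562.

$262,562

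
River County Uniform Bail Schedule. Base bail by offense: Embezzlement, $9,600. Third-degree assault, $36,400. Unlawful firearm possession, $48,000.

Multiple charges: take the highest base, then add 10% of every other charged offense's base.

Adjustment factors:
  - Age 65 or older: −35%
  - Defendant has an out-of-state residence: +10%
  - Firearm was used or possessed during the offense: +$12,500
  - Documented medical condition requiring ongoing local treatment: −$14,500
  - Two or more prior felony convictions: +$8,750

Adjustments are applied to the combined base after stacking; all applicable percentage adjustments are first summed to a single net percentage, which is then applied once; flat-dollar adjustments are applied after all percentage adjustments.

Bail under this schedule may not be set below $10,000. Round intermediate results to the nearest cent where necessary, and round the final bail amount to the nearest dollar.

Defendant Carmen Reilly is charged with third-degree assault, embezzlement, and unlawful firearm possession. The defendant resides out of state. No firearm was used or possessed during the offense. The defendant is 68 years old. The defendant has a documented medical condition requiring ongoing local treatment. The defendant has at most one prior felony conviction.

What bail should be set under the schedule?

Base amounts from the schedule: third-degree assault $36,400; embezzlement $9,600; unlawful firearm possession $48,000.
Stacking rule: highest base plus 10% of each additional charge. Highest is unlawful firearm possession at $48,000. Additional: $36,400 × 10% = $3,640; $9,600 × 10% = $960. Combined base = $48,000 + $4,600 = $52,600.
Net percentage adjustment: −35% +10% = −25%. $52,600 × 0.75 = $39,450.
Documented medical condition requiring ongoing local treatment (−$14,500 flat): $39,450 − $14,500 = $24,950.
$24,950 is at or above the $10,000 minimum.

$24,950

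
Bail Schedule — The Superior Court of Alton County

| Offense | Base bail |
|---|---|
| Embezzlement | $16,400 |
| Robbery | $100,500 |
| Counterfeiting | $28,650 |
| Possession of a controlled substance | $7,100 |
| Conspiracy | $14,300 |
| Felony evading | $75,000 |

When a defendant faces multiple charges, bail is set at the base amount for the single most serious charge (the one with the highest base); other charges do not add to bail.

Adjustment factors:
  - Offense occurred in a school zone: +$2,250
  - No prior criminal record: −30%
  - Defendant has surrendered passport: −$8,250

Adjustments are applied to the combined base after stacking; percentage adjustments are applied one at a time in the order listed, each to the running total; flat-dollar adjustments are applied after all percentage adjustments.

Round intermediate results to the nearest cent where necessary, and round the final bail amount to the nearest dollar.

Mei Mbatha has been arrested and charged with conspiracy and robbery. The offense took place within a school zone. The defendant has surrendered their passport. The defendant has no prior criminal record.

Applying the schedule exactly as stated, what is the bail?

Base amounts from the schedule: conspiracy $14,300; robbery $100,500.
Stacking rule: use the highest base only. Highest is robbery at $100,500. Combined base = $100,500.
No prior criminal record (−30%): $100,500 × 0.7 = $70,350.
Offense occurred in a school zone (+$2,250 flat): $70,350 + $2,250 = $72,600.
Defendant has surrendered passport (−$8,250 flat): $72,600 − $8,250 = $64,350.

$64,350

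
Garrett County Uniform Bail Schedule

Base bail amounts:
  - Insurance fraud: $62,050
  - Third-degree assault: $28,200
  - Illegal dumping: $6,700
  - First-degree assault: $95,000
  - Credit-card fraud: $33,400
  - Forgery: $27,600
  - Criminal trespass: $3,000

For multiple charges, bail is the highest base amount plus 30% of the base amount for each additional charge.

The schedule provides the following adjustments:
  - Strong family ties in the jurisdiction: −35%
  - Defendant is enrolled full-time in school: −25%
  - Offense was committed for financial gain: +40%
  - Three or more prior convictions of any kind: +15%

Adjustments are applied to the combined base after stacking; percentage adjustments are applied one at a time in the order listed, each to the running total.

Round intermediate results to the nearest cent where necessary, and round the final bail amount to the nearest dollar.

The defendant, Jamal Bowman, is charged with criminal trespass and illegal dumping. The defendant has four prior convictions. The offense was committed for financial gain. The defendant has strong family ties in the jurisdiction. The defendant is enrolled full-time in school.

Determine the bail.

Base amounts from the schedule: criminal trespass $3,000; illegal dumping $6,700.
Stacking rule: highest base plus 30% of each additional charge. Highest is illegal dumping at $6,700. Additional: $3,000 × 30% = $900. Combined base = $6,700 + $900 = $7,600.
Strong family ties in the jurisdiction (−35%): $7,600 × 0.65 = $4,940.
Defendant is enrolled full-time in school (−25%): $4,940 × 0.75 = $3,705.
Offense was committed for financial gain (+40%): $3,705 × 1.4 = $5,187.
Three or more prior convictions of any kind (+15%): $5,187 × 1.15 = $5,965.05.
Rounded to the nearest dollar: $5,965.

$5,965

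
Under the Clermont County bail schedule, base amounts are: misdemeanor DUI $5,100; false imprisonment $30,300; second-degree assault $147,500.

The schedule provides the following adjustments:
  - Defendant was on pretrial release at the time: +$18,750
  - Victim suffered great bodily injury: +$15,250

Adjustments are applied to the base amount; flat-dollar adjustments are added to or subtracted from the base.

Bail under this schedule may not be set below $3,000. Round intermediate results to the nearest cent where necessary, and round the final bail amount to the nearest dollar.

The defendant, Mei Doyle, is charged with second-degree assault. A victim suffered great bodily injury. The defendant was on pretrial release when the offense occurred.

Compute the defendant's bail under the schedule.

$181,500

Base amounts from the schedule: second-degree assault $147,500.
Single charge. Combined base = $147,500.
Defendant was on pretrial release at the time (+$18,750 flat): $147,500 + $18,750 = $166,250.
Victim suffered great bodily injury (+$15,250 flat): $166,250 + $15,250 = $181,500.
$181,500 is at or above the $3,000 minimum.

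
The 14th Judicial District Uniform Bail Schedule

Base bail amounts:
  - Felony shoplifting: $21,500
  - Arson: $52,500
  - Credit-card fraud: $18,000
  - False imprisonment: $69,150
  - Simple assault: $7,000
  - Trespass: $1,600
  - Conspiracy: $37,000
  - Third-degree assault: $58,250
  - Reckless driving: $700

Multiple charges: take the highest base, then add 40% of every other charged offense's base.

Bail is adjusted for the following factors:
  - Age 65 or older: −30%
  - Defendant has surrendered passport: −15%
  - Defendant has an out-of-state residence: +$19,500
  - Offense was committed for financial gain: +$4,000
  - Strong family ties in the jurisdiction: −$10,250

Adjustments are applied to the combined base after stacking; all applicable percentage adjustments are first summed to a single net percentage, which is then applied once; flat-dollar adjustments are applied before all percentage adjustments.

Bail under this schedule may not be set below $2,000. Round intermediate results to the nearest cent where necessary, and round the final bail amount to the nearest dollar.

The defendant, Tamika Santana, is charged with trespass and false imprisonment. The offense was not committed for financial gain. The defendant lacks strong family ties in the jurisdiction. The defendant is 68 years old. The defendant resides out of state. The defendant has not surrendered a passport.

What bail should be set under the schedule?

$62,503

Base amounts from the schedule: trespass $1,600; false imprisonment $69,150.
Stacking rule: highest base plus 40% of each additional charge. Highest is false imprisonment at $69,150. Additional: $1,600 × 40% = $640. Combined base = $69,150 + $640 = $69,790.
Defendant has an out-of-state residence (+$19,500 flat): $69,790 + $19,500 = $89,290.
Age 65 or older (−30%): $89,290 × 0.7 = $62,503.
$62,503 is at or above the $2,000 minimum.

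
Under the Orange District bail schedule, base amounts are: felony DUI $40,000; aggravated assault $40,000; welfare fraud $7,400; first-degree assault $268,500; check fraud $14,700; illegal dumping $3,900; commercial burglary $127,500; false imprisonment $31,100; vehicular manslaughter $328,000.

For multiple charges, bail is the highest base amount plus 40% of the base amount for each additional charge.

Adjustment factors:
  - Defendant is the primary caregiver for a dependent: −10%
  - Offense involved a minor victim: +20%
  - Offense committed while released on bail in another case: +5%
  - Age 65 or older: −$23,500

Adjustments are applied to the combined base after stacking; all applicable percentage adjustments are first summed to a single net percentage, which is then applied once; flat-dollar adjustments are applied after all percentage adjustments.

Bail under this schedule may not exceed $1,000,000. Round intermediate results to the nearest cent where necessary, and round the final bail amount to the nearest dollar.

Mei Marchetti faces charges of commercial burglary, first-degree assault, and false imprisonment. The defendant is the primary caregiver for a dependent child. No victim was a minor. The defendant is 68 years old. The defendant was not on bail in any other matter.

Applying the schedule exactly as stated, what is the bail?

Base amounts from the schedule: commercial burglary $127,500; first-degree assault $268,500; false imprisonment $31,100.
Stacking rule: highest base plus 40% of each additional charge. Highest is first-degree assault at $268,500. Additional: $127,500 × 40% = $51,000; $31,100 × 40% = $12,440. Combined base = $268,500 + $63,440 = $331,940.
Defendant is the primary caregiver for a dependent (−10%): $331,940 × 0.9 = $298,746.
Age 65 or older (−$23,500 flat): $298,746 − $23,500 = $275,246.
$275,246 is within the $1,000,000 maximum.

$275,246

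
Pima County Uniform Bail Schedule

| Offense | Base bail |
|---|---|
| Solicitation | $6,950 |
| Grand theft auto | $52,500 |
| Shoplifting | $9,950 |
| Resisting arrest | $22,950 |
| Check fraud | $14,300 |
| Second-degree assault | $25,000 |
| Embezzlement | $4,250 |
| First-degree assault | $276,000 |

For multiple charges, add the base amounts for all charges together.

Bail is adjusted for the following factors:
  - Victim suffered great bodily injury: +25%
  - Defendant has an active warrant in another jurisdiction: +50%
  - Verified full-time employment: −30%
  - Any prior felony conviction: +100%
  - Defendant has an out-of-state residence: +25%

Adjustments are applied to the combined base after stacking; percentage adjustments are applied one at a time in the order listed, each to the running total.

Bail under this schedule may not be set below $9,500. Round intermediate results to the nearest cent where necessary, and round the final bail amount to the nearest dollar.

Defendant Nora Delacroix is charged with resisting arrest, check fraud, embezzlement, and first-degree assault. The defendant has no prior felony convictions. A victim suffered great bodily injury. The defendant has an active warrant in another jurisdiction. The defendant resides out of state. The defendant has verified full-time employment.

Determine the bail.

Base amounts from the schedule: resisting arrest $22,950; check fraud $14,300; embezzlement $4,250; first-degree assault $276,000.
Stacking rule: sum of all bases. $22,950 + $14,300 + $4,250 + $276,000 = $317,500.
Victim suffered great bodily injury (+25%): $317,500 × 1.25 = $396,875.
Defendant has an active warrant in another jurisdiction (+50%): $396,875 × 1.5 = $595,312.50.
Verified full-time employment (−30%): $595,312.50 × 0.7 = $416,718.75.
Defendant has an out-of-state residence (+25%): $416,718.75 × 1.25 = $520,898.44.
$520,898.44 is at or above the $9,500 minimum.
Rounded to the nearest dollar: $520,898.

$520,898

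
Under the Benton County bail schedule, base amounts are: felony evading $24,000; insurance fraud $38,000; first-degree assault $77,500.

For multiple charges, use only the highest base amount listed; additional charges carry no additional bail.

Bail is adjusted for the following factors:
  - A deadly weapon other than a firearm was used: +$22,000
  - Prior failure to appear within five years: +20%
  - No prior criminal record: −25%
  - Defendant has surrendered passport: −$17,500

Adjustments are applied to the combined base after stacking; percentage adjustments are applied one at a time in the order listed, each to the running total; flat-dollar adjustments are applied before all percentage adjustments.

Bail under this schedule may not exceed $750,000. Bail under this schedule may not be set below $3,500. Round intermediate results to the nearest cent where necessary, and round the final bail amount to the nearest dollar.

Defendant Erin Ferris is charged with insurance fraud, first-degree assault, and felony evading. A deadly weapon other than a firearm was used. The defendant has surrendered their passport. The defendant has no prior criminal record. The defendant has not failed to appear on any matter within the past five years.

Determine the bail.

$61,500

Base amounts from the schedule: insurance fraud $38,000; first-degree assault $77,500; felony evading $24,000.
Stacking rule: use the highest base only. Highest is first-degree assault at $77,500. Combined base = $77,500.
A deadly weapon other than a firearm was used (+$22,000 flat): $77,500 + $22,000 = $99,500.
Defendant has surrendered passport (−$17,500 flat): $99,500 − $17,500 = $82,000.
No prior criminal record (−25%): $82,000 × 0.75 = $61,500.
$61,500 is within the $750,000 maximum.
$61,500 is at or above the $3,500 minimum.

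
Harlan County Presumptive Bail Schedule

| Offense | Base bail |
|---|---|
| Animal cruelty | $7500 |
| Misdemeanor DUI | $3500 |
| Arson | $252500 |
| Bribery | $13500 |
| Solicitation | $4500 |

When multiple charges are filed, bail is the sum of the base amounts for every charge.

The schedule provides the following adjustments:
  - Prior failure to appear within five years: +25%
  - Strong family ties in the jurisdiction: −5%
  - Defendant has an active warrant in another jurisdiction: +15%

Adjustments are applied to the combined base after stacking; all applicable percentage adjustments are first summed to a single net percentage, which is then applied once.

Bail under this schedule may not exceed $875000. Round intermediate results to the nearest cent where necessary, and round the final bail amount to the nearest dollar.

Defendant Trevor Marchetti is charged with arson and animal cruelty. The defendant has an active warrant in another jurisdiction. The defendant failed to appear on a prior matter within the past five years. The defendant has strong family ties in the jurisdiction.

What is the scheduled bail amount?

$351000

Base amounts from the schedule: arson $252500; animal cruelty $7500.
Stacking rule: sum of all bases. $252500 + $7500 = $260000.
Net percentage adjustment: +25% −5% +15% = +35%. $260000 × 1.35 = $351000.
$351000 is within the $875000 maximum.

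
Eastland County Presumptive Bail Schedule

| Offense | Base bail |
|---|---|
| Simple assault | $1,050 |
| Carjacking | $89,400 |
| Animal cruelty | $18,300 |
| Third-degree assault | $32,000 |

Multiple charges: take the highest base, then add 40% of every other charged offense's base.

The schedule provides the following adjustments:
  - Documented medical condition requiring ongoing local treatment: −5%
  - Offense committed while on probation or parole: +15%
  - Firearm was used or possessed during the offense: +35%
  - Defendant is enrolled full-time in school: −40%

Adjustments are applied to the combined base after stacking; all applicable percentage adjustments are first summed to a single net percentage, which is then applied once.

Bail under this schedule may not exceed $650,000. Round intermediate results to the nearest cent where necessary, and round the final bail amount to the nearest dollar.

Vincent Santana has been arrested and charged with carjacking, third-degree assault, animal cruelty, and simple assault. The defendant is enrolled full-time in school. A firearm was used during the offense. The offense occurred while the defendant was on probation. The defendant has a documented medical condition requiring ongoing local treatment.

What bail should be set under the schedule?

Base amounts from the schedule: carjacking $89,400; third-degree assault $32,000; animal cruelty $18,300; simple assault $1,050.
Stacking rule: highest base plus 40% of each additional charge. Highest is carjacking at $89,400. Additional: $32,000 × 40% = $12,800; $18,300 × 40% = $7,320; $1,050 × 40% = $420. Combined base = $89,400 + $20,540 = $109,940.
Net percentage adjustment: −5% +15% +35% −40% = +5%. $109,940 × 1.05 = $115,437.
$115,437 is within the $650,000 maximum.

$115,437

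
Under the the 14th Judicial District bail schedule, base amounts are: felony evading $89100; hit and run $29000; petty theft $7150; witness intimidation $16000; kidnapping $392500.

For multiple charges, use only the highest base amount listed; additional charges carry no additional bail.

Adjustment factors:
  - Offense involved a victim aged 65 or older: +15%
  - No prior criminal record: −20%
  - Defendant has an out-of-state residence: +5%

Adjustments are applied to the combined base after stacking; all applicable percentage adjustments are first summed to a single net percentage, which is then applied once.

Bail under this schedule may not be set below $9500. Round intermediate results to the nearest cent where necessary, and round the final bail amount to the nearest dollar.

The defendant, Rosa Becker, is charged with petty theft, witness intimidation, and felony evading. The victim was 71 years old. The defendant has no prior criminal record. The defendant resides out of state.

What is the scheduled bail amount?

Base amounts from the schedule: petty theft $7150; witness intimidation $16000; felony evading $89100.
Stacking rule: use the highest base only. Highest is felony evading at $89100. Combined base = $89100.
Net percentage adjustment: +15% −20% +5% = +0%. $89100 × 1 = $89100.
$89100 is at or above the $9500 minimum.

$89100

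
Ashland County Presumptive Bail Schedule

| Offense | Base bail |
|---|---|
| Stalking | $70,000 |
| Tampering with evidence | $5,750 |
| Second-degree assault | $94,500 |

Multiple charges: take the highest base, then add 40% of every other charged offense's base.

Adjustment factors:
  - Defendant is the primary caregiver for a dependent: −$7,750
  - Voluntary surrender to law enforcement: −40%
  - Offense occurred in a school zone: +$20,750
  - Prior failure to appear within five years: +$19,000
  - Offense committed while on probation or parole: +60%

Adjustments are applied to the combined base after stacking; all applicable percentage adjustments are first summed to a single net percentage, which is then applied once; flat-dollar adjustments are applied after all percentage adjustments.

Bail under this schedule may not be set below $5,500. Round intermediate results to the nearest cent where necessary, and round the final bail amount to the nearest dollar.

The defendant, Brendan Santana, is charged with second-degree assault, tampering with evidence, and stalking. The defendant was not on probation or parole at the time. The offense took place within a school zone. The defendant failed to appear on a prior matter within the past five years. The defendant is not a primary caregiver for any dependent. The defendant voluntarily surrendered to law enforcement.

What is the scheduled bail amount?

Base amounts from the schedule: second-degree assault $94,500; tampering with evidence $5,750; stalking $70,000.
Stacking rule: highest base plus 40% of each additional charge. Highest is second-degree assault at $94,500. Additional: $5,750 × 40% = $2,300; $70,000 × 40% = $28,000. Combined base = $94,500 + $30,300 = $124,800.
Voluntary surrender to law enforcement (−40%): $124,800 × 0.6 = $74,880.
Offense occurred in a school zone (+$20,750 flat): $74,880 + $20,750 = $95,630.
Prior failure to appear within five years (+$19,000 flat): $95,630 + $19,000 = $114,630.
$114,630 is at or above the $5,500 minimum.

$114,630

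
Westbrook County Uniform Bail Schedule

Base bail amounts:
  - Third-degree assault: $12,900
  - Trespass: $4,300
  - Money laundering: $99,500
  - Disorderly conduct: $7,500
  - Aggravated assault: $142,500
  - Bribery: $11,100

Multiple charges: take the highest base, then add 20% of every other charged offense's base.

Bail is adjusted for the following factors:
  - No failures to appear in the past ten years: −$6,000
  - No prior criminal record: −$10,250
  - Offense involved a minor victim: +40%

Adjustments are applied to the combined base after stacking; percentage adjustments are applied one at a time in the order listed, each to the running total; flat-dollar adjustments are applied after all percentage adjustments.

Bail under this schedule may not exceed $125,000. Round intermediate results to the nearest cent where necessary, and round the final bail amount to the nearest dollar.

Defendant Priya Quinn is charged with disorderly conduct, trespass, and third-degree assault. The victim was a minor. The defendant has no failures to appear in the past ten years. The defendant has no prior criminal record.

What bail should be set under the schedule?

Base amounts from the schedule: disorderly conduct $7,500; trespass $4,300; third-degree assault $12,900.
Stacking rule: highest base plus 20% of each additional charge. Highest is third-degree assault at $12,900. Additional: $7,500 × 20% = $1,500; $4,300 × 20% = $860. Combined base = $12,900 + $2,360 = $15,260.
Offense involved a minor victim (+40%): $15,260 × 1.4 = $21,364.
No failures to appear in the past ten years (−$6,000 flat): $21,364 − $6,000 = $15,364.
No prior criminal record (−$10,250 flat): $15,364 − $10,250 = $5,114.
$5,114 is within the $125,000 maximum.

$5,114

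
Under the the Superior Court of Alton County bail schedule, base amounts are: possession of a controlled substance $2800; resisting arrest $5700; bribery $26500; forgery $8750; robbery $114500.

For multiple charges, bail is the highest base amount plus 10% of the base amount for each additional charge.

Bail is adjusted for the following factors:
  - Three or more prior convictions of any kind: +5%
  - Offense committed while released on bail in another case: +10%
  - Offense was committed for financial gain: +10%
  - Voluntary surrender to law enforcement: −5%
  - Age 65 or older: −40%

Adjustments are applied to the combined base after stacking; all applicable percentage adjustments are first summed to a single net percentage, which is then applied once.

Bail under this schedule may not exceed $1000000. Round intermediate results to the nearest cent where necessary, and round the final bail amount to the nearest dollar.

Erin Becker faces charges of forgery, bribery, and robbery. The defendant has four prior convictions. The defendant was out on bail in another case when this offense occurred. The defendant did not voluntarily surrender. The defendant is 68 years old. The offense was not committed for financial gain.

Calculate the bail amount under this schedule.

Base amounts from the schedule: forgery $8750; bribery $26500; robbery $114500.
Stacking rule: highest base plus 10% of each additional charge. Highest is robbery at $114500. Additional: $8750 × 10% = $875; $26500 × 10% = $2650. Combined base = $114500 + $3525 = $118025.
Net percentage adjustment: +5% +10% −40% = −25%. $118025 × 0.75 = $88518.75.
$88518.75 is within the $1000000 maximum.
Rounded to the nearest dollar: $88519.

$88519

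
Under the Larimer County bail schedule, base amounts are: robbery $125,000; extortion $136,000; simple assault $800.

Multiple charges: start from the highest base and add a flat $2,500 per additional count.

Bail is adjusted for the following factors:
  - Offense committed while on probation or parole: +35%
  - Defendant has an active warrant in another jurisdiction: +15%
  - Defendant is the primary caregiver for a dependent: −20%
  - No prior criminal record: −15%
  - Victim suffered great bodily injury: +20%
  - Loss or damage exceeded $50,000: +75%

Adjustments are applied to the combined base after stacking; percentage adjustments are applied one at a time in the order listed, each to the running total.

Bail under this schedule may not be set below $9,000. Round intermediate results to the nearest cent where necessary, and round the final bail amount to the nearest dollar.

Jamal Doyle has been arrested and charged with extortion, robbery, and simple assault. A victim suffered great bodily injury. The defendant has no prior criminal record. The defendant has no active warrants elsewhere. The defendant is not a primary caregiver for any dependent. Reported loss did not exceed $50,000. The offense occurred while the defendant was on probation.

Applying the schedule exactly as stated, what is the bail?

$194,157

Base amounts from the schedule: extortion $136,000; robbery $125,000; simple assault $800.
Stacking rule: highest base plus $2,500 per additional charge. Highest is extortion at $136,000; 2 additional charges → +$5,000. Combined base = $141,000.
Offense committed while on probation or parole (+35%): $141,000 × 1.35 = $190,350.
No prior criminal record (−15%): $190,350 × 0.85 = $161,797.50.
Victim suffered great bodily injury (+20%): $161,797.50 × 1.2 = $194,157.
$194,157 is at or above the $9,000 minimum.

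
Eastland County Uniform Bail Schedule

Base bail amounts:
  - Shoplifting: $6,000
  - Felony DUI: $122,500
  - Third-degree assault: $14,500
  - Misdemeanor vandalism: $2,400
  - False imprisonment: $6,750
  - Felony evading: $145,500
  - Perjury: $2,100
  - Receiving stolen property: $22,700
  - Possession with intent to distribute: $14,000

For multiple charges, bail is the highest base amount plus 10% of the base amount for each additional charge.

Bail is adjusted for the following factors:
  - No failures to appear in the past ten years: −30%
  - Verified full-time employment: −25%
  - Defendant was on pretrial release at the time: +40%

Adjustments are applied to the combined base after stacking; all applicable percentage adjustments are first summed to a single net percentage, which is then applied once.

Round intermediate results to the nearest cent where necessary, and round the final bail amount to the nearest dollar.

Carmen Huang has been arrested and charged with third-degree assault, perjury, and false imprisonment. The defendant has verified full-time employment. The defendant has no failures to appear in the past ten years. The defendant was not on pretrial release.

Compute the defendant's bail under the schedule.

$6,923

Base amounts from the schedule: third-degree assault $14,500; perjury $2,100; false imprisonment $6,750.
Stacking rule: highest base plus 10% of each additional charge. Highest is third-degree assault at $14,500. Additional: $2,100 × 10% = $210; $6,750 × 10% = $675. Combined base = $14,500 + $885 = $15,385.
Net percentage adjustment: −30% −25% = −55%. $15,385 × 0.45 = $6,923.25.
Rounded to the nearest dollar: $6,923.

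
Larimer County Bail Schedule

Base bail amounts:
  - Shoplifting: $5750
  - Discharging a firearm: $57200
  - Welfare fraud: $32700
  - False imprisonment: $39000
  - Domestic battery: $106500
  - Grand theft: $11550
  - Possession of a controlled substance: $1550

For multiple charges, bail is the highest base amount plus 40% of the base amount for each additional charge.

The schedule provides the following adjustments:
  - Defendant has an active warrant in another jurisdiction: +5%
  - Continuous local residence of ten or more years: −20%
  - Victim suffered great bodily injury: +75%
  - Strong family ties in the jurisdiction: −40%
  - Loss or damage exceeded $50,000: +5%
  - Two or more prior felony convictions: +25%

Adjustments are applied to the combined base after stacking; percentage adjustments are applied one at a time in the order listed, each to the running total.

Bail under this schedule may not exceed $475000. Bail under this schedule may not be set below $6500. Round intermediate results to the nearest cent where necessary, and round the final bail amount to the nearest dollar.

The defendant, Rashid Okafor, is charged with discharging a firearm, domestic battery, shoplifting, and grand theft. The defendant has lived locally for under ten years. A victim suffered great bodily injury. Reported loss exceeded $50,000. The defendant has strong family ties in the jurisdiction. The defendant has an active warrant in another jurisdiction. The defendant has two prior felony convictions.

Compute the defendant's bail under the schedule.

Base amounts from the schedule: discharging a firearm $57200; domestic battery $106500; shoplifting $5750; grand theft $11550.
Stacking rule: highest base plus 40% of each additional charge. Highest is domestic battery at $106500. Additional: $57200 × 40% = $22880; $5750 × 40% = $2300; $11550 × 40% = $4620. Combined base = $106500 + $29800 = $136300.
Defendant has an active warrant in another jurisdiction (+5%): $136300 × 1.05 = $143115.
Victim suffered great bodily injury (+75%): $143115 × 1.75 = $250451.25.
Strong family ties in the jurisdiction (−40%): $250451.25 × 0.6 = $150270.75.
Loss or damage exceeded $50,000 (+5%): $150270.75 × 1.05 = $157784.29.
Two or more prior felony convictions (+25%): $157784.29 × 1.25 = $197230.36.
$197230.36 is within the $475000 maximum.
$197230.36 is at or above the $6500 minimum.
Rounded to the nearest dollar: $197230.

$197230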